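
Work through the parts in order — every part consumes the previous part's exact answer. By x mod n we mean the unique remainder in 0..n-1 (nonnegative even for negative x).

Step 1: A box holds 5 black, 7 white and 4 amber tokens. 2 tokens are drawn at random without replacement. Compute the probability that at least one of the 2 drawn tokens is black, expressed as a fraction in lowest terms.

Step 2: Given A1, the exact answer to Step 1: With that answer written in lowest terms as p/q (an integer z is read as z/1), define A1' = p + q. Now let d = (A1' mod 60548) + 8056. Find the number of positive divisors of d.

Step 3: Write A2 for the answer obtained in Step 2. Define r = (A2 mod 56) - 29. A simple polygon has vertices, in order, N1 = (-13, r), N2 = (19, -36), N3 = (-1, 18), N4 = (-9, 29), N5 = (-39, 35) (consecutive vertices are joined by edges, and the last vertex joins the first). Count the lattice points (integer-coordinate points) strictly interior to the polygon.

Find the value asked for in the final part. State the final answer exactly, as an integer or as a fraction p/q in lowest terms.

1867

Step 1: total draws C(16,2) = 120; complement C(11,2) = 55; favorable 120 - 55 = 65; P = 13/24; answer 13/24
Step 2: A1 = 13/24; threaded value p + q = 37; d = 8093; 8093 is prime, so its only divisors are 1 and 8093; count = 2; answer 2
Step 3: A2 = 2; r = -27; cross terms: (-13*-36 - 19*-27)=981, (19*18 - -1*-36)=306, (-1*29 - -9*18)=133, (-9*35 - -39*29)=816, (-39*-27 - -13*35)=1508; twice the area = |3744| = 3744; area = 1872; boundary points = 1 + 2 + 1 + 6 + 2 = 12; strictly interior points = area - boundary/2 + 1 = 1867; answer 1867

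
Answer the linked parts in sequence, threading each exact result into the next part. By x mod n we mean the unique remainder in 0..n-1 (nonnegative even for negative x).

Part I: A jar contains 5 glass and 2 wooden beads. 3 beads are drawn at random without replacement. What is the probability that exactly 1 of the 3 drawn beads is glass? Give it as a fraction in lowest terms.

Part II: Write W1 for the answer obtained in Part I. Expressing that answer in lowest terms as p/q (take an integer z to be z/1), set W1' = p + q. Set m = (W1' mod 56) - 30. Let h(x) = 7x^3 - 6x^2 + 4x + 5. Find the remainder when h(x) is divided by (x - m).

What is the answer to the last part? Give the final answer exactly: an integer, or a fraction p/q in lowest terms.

Part I: total draws C(7,3) = 35; favorable C(5,1)*C(2,2) = 5; P = 1/7; answer 1/7
Part II: W1 = 1/7; threaded value p + q = 8; m = -22; remainder = value at the root: 7*(-22)^3 - 6*(-22)^2 + 4*(-22)^1 + 5 = (-74536) + (-2904) + (-88) + (5) = -77523; answer -77523

-77523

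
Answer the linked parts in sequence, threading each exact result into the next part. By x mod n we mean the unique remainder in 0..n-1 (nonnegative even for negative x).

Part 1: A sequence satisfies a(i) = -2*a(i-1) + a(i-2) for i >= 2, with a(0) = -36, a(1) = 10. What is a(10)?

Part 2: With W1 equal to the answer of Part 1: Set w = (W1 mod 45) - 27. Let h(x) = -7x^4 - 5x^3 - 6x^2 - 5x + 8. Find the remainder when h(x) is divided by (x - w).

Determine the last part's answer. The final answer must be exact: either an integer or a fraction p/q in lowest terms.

Part 1: a(2) = -2*(10) + 1*(-36) = -56; iterating: a(2)=-56, a(3)=122, a(4)=-300, a(5)=722, a(6)=-1744, a(7)=4210, a(8)=-10164, a(9)=24538, a(10)=-59240; answer -59240
Part 2: W1 = -59240; w = -2; remainder = value at the root: -7*(-2)^4 - 5*(-2)^3 - 6*(-2)^2 - 5*(-2)^1 + 8 = (-112) + (40) + (-24) + (10) + (8) = -78; answer -78

-78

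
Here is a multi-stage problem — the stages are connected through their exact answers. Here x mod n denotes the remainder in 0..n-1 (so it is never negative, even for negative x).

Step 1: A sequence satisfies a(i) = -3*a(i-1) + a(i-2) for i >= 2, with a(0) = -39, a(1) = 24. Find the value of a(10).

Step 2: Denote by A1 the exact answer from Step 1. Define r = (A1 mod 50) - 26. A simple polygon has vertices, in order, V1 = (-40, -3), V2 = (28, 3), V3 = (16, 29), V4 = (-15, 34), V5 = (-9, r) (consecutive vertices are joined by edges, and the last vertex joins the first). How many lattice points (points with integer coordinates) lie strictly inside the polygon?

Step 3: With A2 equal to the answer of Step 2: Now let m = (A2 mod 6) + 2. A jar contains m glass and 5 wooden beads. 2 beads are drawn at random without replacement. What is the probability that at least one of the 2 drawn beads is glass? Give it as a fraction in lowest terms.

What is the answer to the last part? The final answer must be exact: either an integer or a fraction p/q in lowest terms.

11/21

Step 1: a(2) = -3*(24) + 1*(-39) = -111; iterating: a(2)=-111, a(3)=357, a(4)=-1182, a(5)=3903, a(6)=-12891, a(7)=42576, a(8)=-140619, a(9)=464433, a(10)=-1533918; answer -1533918
Step 2: A1 = -1533918; r = 6; cross terms: (-40*3 - 28*-3)=-36, (28*29 - 16*3)=764, (16*34 - -15*29)=979, (-15*6 - -9*34)=216, (-9*-3 - -40*6)=267; twice the area = |2190| = 2190; area = 1095; boundary points = 2 + 2 + 1 + 2 + 1 = 8; strictly interior points = area - boundary/2 + 1 = 1092; answer 1092
Step 3: A2 = 1092; m = 2; total draws C(7,2) = 21; complement C(5,2) = 10; favorable 21 - 10 = 11; P = 11/21; answer 11/21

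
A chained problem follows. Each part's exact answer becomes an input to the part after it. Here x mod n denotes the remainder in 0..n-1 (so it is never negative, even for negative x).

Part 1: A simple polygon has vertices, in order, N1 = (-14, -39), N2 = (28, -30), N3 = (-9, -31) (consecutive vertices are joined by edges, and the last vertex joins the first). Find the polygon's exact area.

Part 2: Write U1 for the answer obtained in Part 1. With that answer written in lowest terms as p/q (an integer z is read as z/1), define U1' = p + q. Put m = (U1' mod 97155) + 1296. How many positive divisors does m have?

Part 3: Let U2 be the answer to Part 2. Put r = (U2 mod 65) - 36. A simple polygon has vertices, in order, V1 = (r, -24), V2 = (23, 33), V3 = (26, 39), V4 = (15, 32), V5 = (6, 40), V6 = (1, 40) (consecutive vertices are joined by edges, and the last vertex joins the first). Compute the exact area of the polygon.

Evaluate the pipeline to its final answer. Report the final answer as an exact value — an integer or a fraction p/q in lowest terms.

823

Part 1: cross terms: (-14*-30 - 28*-39)=1512, (28*-31 - -9*-30)=-1138, (-9*-39 - -14*-31)=-83; twice the area = |291| = 291; area = 291/2; answer 291/2
Part 2: U1 = 291/2; threaded value p + q = 293; m = 1589; 1589 = 7 * 227; number of divisors = (1+1) * (1+1) = 4; answer 4
Part 3: U2 = 4; r = -32; cross terms: (-32*33 - 23*-24)=-504, (23*39 - 26*33)=39, (26*32 - 15*39)=247, (15*40 - 6*32)=408, (6*40 - 1*40)=200, (1*-24 - -32*40)=1256; twice the area = |1646| = 1646; area = 823; answer 823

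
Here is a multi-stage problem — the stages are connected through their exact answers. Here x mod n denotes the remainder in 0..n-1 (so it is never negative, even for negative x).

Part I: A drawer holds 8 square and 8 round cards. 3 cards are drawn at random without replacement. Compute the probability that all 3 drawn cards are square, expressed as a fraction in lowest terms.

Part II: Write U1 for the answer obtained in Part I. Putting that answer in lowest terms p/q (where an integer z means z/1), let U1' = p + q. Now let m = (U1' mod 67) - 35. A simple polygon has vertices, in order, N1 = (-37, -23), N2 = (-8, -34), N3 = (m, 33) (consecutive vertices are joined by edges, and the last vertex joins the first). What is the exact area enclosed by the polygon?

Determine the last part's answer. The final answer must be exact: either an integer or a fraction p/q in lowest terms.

Part I: total draws C(16,3) = 560; favorable C(8,3) = 56; P = 1/10; answer 1/10
Part II: U1 = 1/10; threaded value p + q = 11; m = -24; cross terms: (-37*-34 - -8*-23)=1074, (-8*33 - -24*-34)=-1080, (-24*-23 - -37*33)=1773; twice the area = |1767| = 1767; area = 1767/2; answer 1767/2

1767/2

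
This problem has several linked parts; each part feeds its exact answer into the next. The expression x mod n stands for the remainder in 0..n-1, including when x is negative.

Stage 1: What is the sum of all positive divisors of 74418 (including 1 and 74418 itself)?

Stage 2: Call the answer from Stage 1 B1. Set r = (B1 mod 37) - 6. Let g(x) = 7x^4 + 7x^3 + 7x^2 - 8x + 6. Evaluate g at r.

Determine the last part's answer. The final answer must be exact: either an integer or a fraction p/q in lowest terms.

112569

Stage 1: 74418 = 2 * 3 * 79 * 157; sigma = (1 + 2) * (1 + 3) * (1 + 79) * (1 + 157) = 3 * 4 * 80 * 158 = 151680; answer 151680
Stage 2: B1 = 151680; r = 11; 7*(11)^4 + 7*(11)^3 + 7*(11)^2 - 8*(11)^1 + 6 = (102487) + (9317) + (847) + (-88) + (6) = 112569; answer 112569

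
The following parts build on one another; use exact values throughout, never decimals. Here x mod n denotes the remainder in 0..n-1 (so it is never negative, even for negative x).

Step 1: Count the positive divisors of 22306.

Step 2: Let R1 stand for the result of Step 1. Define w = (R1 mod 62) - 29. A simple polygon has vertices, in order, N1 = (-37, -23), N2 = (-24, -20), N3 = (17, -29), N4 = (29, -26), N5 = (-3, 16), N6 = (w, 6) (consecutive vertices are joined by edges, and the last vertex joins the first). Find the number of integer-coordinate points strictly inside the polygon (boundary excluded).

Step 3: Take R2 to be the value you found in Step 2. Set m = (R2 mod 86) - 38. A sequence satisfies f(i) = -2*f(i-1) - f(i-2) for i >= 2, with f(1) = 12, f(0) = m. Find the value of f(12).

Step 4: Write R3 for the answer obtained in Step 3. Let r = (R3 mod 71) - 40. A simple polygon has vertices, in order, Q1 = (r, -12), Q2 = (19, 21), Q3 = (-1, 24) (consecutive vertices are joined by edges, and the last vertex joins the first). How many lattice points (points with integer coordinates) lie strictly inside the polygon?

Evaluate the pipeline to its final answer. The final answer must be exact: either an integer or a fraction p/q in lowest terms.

405

Step 1: 22306 = 2 * 19 * 587; number of divisors = (1+1) * (1+1) * (1+1) = 8; answer 8
Step 2: R1 = 8; w = -21; cross terms: (-37*-20 - -24*-23)=188, (-24*-29 - 17*-20)=1036, (17*-26 - 29*-29)=399, (29*16 - -3*-26)=386, (-3*6 - -21*16)=318, (-21*-23 - -37*6)=705; twice the area = |3032| = 3032; area = 1516; boundary points = 1 + 1 + 3 + 2 + 2 + 1 = 10; strictly interior points = area - boundary/2 + 1 = 1512; answer 1512
Step 3: R2 = 1512; m = 12; f(2) = -2*(12) - 1*(12) = -36; iterating: f(2)=-36, f(3)=60, f(4)=-84, f(5)=108, f(6)=-132, f(7)=156, f(8)=-180, f(9)=204, f(10)=-228, f(11)=252, f(12)=-276; answer -276
Step 4: R3 = -276; r = -32; cross terms: (-32*21 - 19*-12)=-444, (19*24 - -1*21)=477, (-1*-12 - -32*24)=780; twice the area = |813| = 813; area = 813/2; boundary points = 3 + 1 + 1 = 5; strictly interior points = area - boundary/2 + 1 = 405; answer 405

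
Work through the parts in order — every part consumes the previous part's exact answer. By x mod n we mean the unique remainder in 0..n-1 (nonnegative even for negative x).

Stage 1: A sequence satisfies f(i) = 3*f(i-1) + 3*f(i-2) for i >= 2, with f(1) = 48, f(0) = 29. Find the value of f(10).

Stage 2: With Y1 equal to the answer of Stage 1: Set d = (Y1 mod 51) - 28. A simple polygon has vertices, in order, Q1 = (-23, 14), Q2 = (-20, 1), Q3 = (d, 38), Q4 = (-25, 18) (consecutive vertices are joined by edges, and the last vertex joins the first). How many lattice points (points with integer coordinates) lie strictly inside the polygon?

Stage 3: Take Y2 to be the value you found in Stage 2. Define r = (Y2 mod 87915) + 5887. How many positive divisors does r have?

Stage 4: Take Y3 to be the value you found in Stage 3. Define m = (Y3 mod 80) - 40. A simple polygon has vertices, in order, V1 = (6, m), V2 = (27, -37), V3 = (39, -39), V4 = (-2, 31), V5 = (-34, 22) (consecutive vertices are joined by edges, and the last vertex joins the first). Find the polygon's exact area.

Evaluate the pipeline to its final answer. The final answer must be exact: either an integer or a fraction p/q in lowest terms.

4373/2

Stage 1: f(2) = 3*(48) + 3*(29) = 231; iterating: f(2)=231, f(3)=837, f(4)=3204, f(5)=12123, f(6)=45981, f(7)=174312, f(8)=660879, f(9)=2505573, f(10)=9499356; answer 9499356
Stage 2: Y1 = 9499356; d = 17; cross terms: (-23*1 - -20*14)=257, (-20*38 - 17*1)=-777, (17*18 - -25*38)=1256, (-25*14 - -23*18)=64; twice the area = |800| = 800; area = 400; boundary points = 1 + 37 + 2 + 2 = 42; strictly interior points = area - boundary/2 + 1 = 380; answer 380
Stage 3: Y2 = 380; r = 6267; 6267 = 3 * 2089; number of divisors = (1+1) * (1+1) = 4; answer 4
Stage 4: Y3 = 4; m = -36; cross terms: (6*-37 - 27*-36)=750, (27*-39 - 39*-37)=390, (39*31 - -2*-39)=1131, (-2*22 - -34*31)=1010, (-34*-36 - 6*22)=1092; twice the area = |4373| = 4373; area = 4373/2; answer 4373/2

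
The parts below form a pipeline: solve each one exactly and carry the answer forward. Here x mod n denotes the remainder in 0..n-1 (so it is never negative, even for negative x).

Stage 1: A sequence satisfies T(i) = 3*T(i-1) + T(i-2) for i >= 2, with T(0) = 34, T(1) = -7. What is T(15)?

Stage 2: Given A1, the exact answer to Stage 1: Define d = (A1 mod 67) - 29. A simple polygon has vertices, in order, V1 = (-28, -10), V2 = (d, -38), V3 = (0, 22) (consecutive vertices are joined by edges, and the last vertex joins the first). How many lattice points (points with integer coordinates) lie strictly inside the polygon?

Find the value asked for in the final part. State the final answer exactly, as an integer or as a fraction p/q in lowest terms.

Stage 1: T(2) = 3*(-7) + 1*(34) = 13; iterating: T(2)=13, T(3)=32, T(4)=109, T(5)=359, T(6)=1186, T(7)=3917, T(8)=12937, T(9)=42728, T(10)=141121, T(11)=466091, T(12)=1539394, T(13)=5084273, T(14)=16792213, T(15)=55460912; answer 55460912
Stage 2: A1 = 55460912; d = 25; cross terms: (-28*-38 - 25*-10)=1314, (25*22 - 0*-38)=550, (0*-10 - -28*22)=616; twice the area = |2480| = 2480; area = 1240; boundary points = 1 + 5 + 4 = 10; strictly interior points = area - boundary/2 + 1 = 1236; answer 1236

1236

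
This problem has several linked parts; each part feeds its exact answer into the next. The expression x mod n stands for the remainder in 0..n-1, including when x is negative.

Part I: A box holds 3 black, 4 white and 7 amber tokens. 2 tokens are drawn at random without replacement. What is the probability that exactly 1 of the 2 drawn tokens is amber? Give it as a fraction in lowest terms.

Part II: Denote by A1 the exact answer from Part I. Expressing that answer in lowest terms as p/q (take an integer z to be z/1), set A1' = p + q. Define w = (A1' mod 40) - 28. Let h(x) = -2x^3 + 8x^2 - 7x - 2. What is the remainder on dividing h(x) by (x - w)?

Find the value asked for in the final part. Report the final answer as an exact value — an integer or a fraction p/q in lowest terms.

1590

Part I: total draws C(14,2) = 91; favorable C(7,1)*C(7,1) = 49; P = 7/13; answer 7/13
Part II: A1 = 7/13; threaded value p + q = 20; w = -8; remainder = value at the root: -2*(-8)^3 + 8*(-8)^2 - 7*(-8)^1 - 2 = (1024) + (512) + (56) + (-2) = 1590; answer 1590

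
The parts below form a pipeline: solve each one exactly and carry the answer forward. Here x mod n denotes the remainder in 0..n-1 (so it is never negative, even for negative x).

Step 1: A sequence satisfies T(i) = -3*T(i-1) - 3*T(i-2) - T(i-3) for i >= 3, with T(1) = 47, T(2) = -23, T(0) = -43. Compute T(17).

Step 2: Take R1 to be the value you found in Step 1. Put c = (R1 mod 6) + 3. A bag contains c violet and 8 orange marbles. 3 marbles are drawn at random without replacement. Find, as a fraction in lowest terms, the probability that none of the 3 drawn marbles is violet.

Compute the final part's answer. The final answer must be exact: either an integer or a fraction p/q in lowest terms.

1/10

Step 1: T(3) = -3*(-23) - 3*(47) - 1*(-43) = -29; iterating: T(3)=-29, T(4)=109, T(5)=-217, T(6)=353, T(7)=-517, T(8)=709, T(9)=-929, T(10)=1177, T(11)=-1453, T(12)=1757, T(13)=-2089, T(14)=2449, T(15)=-2837, T(16)=3253, T(17)=-3697; answer -3697
Step 2: R1 = -3697; c = 8; total draws C(16,3) = 560; favorable C(8,3) = 56; P = 1/10; answer 1/10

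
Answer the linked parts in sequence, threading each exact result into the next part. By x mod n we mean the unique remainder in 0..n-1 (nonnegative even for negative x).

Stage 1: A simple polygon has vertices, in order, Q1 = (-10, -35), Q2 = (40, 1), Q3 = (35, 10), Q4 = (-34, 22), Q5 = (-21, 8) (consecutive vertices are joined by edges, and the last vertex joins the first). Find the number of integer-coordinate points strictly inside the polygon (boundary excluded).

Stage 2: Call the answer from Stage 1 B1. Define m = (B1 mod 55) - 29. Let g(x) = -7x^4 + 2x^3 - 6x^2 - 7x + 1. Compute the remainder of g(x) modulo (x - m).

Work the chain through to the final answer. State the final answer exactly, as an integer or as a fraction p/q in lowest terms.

Stage 1: cross terms: (-10*1 - 40*-35)=1390, (40*10 - 35*1)=365, (35*22 - -34*10)=1110, (-34*8 - -21*22)=190, (-21*-35 - -10*8)=815; twice the area = |3870| = 3870; area = 1935; boundary points = 2 + 1 + 3 + 1 + 1 = 8; strictly interior points = area - boundary/2 + 1 = 1932; answer 1932
Stage 2: B1 = 1932; m = -22; remainder = value at the root: -7*(-22)^4 + 2*(-22)^3 - 6*(-22)^2 - 7*(-22)^1 + 1 = (-1639792) + (-21296) + (-2904) + (154) + (1) = -1663837; answer -1663837

-1663837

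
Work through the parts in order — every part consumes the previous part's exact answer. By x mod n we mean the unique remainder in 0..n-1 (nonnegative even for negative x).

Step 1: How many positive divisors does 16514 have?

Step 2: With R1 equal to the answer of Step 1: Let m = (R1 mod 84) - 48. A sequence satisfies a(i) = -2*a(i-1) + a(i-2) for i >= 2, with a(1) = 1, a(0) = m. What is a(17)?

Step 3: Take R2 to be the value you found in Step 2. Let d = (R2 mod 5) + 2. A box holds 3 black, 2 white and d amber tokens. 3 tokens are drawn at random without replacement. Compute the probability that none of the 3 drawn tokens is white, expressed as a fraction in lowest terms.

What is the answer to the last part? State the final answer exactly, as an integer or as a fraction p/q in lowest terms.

Step 1: 16514 = 2 * 23 * 359; number of divisors = (1+1) * (1+1) * (1+1) = 8; answer 8
Step 2: R1 = 8; m = -40; a(2) = -2*(1) + 1*(-40) = -42; iterating: a(2)=-42, a(3)=85, a(4)=-212, a(5)=509, a(6)=-1230, a(7)=2969, a(8)=-7168, a(9)=17305, a(10)=-41778, a(11)=100861, a(12)=-243500, a(13)=587861, a(14)=-1419222, a(15)=3426305, a(16)=-8271832, a(17)=19969969; answer 19969969
Step 3: R2 = 19969969; d = 6; total draws C(11,3) = 165; favorable C(9,3) = 84; P = 28/55; answer 28/55

28/55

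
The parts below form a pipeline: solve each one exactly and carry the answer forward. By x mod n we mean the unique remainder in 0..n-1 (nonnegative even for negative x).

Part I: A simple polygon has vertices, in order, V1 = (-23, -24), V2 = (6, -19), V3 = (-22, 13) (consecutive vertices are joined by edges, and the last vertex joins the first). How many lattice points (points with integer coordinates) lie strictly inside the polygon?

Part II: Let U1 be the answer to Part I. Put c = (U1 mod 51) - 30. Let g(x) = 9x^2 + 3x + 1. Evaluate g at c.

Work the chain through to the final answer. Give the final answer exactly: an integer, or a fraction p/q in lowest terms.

Part I: cross terms: (-23*-19 - 6*-24)=581, (6*13 - -22*-19)=-340, (-22*-24 - -23*13)=827; twice the area = |1068| = 1068; area = 534; boundary points = 1 + 4 + 1 = 6; strictly interior points = area - boundary/2 + 1 = 532; answer 532
Part II: U1 = 532; c = -8; 9*(-8)^2 + 3*(-8)^1 + 1 = (576) + (-24) + (1) = 553; answer 553

553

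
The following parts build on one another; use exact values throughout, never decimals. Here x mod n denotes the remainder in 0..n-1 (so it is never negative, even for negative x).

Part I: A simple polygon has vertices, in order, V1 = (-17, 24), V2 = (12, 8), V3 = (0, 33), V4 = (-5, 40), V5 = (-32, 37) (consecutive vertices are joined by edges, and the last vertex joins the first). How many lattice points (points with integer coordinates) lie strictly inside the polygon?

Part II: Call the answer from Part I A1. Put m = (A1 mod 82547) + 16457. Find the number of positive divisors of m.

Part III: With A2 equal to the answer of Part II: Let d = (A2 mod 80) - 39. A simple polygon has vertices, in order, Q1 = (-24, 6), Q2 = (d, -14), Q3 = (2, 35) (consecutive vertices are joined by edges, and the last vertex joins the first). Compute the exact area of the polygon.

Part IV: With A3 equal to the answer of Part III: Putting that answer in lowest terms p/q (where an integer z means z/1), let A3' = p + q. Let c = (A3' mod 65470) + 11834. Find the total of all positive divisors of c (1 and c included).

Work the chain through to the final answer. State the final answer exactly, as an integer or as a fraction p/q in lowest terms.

Part I: cross terms: (-17*8 - 12*24)=-424, (12*33 - 0*8)=396, (0*40 - -5*33)=165, (-5*37 - -32*40)=1095, (-32*24 - -17*37)=-139; twice the area = |1093| = 1093; area = 1093/2; boundary points = 1 + 1 + 1 + 3 + 1 = 7; strictly interior points = area - boundary/2 + 1 = 544; answer 544
Part II: A1 = 544; m = 17001; 17001 = 3^2 * 1889; number of divisors = (2+1) * (1+1) = 6; answer 6
Part III: A2 = 6; d = -33; cross terms: (-24*-14 - -33*6)=534, (-33*35 - 2*-14)=-1127, (2*6 - -24*35)=852; twice the area = |259| = 259; area = 259/2; answer 259/2
Part IV: A3 = 259/2; threaded value p + q = 261; c = 12095; 12095 = 5 * 41 * 59; sigma = (1 + 5) * (1 + 41) * (1 + 59) = 6 * 42 * 60 = 15120; answer 15120

15120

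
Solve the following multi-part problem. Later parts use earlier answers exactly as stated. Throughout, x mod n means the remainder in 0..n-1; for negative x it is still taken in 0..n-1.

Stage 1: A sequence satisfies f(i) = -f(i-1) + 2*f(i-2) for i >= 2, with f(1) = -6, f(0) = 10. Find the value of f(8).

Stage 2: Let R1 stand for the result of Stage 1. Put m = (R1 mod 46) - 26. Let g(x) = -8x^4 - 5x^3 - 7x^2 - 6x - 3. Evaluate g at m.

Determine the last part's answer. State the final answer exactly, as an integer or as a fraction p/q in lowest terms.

Stage 1: f(2) = -1*(-6) + 2*(10) = 26; iterating: f(2)=26, f(3)=-38, f(4)=90, f(5)=-166, f(6)=346, f(7)=-678, f(8)=1370; answer 1370
Stage 2: R1 = 1370; m = 10; -8*(10)^4 - 5*(10)^3 - 7*(10)^2 - 6*(10)^1 - 3 = (-80000) + (-5000) + (-700) + (-60) + (-3) = -85763; answer -85763

-85763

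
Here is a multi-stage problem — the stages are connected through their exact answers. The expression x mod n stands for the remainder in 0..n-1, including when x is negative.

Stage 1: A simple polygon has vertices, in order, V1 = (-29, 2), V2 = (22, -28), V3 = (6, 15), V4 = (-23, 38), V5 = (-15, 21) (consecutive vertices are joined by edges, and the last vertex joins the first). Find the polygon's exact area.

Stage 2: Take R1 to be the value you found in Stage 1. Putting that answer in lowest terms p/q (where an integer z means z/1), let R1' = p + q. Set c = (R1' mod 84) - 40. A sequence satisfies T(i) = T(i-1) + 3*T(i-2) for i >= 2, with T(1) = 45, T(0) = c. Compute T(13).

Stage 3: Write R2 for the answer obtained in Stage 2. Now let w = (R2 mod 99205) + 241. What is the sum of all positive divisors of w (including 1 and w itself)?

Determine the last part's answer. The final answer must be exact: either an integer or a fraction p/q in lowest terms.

38880

Stage 1: cross terms: (-29*-28 - 22*2)=768, (22*15 - 6*-28)=498, (6*38 - -23*15)=573, (-23*21 - -15*38)=87, (-15*2 - -29*21)=579; twice the area = |2505| = 2505; area = 2505/2; answer 2505/2
Stage 2: R1 = 2505/2; threaded value p + q = 2507; c = 31; T(2) = 1*(45) + 3*(31) = 138; iterating: T(2)=138, T(3)=273, T(4)=687, T(5)=1506, T(6)=3567, T(7)=8085, T(8)=18786, T(9)=43041, T(10)=99399, T(11)=228522, T(12)=526719, T(13)=1212285; answer 1212285
Stage 3: R2 = 1212285; w = 22066; 22066 = 2 * 11 * 17 * 59; sigma = (1 + 2) * (1 + 11) * (1 + 17) * (1 + 59) = 3 * 12 * 18 * 60 = 38880; answer 38880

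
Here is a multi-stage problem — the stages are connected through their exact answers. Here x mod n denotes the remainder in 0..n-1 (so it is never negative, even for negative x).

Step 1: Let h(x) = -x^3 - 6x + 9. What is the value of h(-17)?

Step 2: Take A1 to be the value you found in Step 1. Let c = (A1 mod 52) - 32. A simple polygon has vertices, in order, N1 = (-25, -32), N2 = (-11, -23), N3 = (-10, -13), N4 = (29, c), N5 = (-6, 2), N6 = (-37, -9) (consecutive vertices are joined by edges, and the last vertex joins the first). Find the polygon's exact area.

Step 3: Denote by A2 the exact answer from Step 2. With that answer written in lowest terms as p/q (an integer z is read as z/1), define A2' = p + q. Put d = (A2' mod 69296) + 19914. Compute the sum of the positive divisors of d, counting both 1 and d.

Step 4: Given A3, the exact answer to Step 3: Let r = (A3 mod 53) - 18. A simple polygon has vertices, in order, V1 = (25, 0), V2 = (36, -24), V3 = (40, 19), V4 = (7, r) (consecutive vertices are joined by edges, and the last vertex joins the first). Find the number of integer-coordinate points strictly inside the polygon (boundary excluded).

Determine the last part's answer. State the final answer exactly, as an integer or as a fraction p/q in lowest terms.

Step 1: -1*(-17)^3 - 6*(-17)^1 + 9 = (4913) + (102) + (9) = 5024; answer 5024
Step 2: A1 = 5024; c = 0; cross terms: (-25*-23 - -11*-32)=223, (-11*-13 - -10*-23)=-87, (-10*0 - 29*-13)=377, (29*2 - -6*0)=58, (-6*-9 - -37*2)=128, (-37*-32 - -25*-9)=959; twice the area = |1658| = 1658; area = 829; answer 829
Step 3: A2 = 829; threaded value p + q = 830; d = 20744; 20744 = 2^3 * 2593; sigma = (1 + 2 + 4 + 8) * (1 + 2593) = 15 * 2594 = 38910; answer 38910
Step 4: A3 = 38910; r = -10; cross terms: (25*-24 - 36*0)=-600, (36*19 - 40*-24)=1644, (40*-10 - 7*19)=-533, (7*0 - 25*-10)=250; twice the area = |761| = 761; area = 761/2; boundary points = 1 + 1 + 1 + 2 = 5; strictly interior points = area - boundary/2 + 1 = 379; answer 379

379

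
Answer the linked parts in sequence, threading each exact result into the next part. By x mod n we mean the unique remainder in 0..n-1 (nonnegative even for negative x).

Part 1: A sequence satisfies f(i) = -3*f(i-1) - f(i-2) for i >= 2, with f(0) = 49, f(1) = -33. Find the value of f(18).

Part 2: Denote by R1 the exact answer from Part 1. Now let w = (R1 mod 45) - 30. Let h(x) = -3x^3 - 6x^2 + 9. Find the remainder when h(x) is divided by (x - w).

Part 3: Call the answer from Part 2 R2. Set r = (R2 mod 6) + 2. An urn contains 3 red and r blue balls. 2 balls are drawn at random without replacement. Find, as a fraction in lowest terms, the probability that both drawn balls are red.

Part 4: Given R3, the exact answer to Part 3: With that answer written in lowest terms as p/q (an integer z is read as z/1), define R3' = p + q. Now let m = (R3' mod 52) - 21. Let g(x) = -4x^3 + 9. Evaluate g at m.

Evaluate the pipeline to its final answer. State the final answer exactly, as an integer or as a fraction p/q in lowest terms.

2057

Part 1: f(2) = -3*(-33) - 1*(49) = 50; iterating: f(2)=50, f(3)=-117, f(4)=301, f(5)=-786, f(6)=2057, f(7)=-5385, f(8)=14098, f(9)=-36909, f(10)=96629, f(11)=-252978, f(12)=662305, f(13)=-1733937, f(14)=4539506, f(15)=-11884581, f(16)=31114237, f(17)=-81458130, f(18)=213260153; answer 213260153
Part 2: R1 = 213260153; w = -7; remainder = value at the root: -3*(-7)^3 - 6*(-7)^2 + 9 = (1029) + (-294) + (9) = 744; answer 744
Part 3: R2 = 744; r = 2; total draws C(5,2) = 10; favorable C(3,2) = 3; P = 3/10; answer 3/10
Part 4: R3 = 3/10; threaded value p + q = 13; m = -8; -4*(-8)^3 + 9 = (2048) + (9) = 2057; answer 2057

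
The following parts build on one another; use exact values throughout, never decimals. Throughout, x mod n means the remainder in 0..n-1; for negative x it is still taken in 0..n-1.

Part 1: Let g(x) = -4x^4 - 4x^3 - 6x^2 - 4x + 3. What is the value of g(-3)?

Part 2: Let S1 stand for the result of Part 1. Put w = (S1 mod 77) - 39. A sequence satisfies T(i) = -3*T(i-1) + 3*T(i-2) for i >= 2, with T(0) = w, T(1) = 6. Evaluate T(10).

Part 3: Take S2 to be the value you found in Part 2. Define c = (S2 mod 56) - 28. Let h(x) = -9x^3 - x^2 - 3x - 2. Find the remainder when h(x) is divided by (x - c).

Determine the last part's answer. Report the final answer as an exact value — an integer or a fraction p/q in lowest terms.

Part 1: -4*(-3)^4 - 4*(-3)^3 - 6*(-3)^2 - 4*(-3)^1 + 3 = (-324) + (108) + (-54) + (12) + (3) = -255; answer -255
Part 2: S1 = -255; w = 14; T(2) = -3*(6) + 3*(14) = 24; iterating: T(2)=24, T(3)=-54, T(4)=234, T(5)=-864, T(6)=3294, T(7)=-12474, T(8)=47304, T(9)=-179334, T(10)=679914; answer 679914
Part 3: S2 = 679914; c = -10; remainder = value at the root: -9*(-10)^3 - 1*(-10)^2 - 3*(-10)^1 - 2 = (9000) + (-100) + (30) + (-2) = 8928; answer 8928

8928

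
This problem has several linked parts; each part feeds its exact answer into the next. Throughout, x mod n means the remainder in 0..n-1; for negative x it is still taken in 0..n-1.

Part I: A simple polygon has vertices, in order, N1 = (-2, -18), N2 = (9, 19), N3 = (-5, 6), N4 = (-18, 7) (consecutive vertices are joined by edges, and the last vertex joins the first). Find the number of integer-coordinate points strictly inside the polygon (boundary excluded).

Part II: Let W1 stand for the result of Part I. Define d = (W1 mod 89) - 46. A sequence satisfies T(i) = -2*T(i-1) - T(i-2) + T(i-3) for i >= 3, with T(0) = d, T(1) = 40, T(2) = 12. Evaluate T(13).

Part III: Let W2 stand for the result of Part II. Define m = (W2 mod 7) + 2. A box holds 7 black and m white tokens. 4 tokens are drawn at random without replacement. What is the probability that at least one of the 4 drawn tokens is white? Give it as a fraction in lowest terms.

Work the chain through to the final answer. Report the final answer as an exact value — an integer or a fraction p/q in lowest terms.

Part I: cross terms: (-2*19 - 9*-18)=124, (9*6 - -5*19)=149, (-5*7 - -18*6)=73, (-18*-18 - -2*7)=338; twice the area = |684| = 684; area = 342; boundary points = 1 + 1 + 1 + 1 = 4; strictly interior points = area - boundary/2 + 1 = 341; answer 341
Part II: W1 = 341; d = 28; T(3) = -2*(12) - 1*(40) + 1*(28) = -36; iterating: T(3)=-36, T(4)=100, T(5)=-152, T(6)=168, T(7)=-84, T(8)=-152, T(9)=556, T(10)=-1044, T(11)=1380, T(12)=-1160, T(13)=-104; answer -104
Part III: W2 = -104; m = 3; total draws C(10,4) = 210; complement C(7,4) = 35; favorable 210 - 35 = 175; P = 5/6; answer 5/6

5/6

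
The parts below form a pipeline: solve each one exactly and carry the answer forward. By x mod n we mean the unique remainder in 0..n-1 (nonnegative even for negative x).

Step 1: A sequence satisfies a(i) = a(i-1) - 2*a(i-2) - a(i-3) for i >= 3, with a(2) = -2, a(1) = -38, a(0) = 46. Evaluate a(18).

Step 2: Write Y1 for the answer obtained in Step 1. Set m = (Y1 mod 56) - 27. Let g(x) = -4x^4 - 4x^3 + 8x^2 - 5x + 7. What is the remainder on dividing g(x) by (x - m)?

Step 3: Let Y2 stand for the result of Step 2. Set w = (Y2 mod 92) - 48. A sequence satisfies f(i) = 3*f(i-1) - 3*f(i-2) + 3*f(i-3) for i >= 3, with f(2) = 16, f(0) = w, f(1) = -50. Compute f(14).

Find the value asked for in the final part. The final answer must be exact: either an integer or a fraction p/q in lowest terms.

-1620

Step 1: a(3) = 1*(-2) - 2*(-38) - 1*(46) = 28; iterating: a(3)=28, a(4)=70, a(5)=16, a(6)=-152, a(7)=-254, a(8)=34, a(9)=694, a(10)=880, a(11)=-542, a(12)=-2996, a(13)=-2792, a(14)=3742, a(15)=12322, a(16)=7630, a(17)=-20756, a(18)=-48338; answer -48338
Step 2: Y1 = -48338; m = 19; remainder = value at the root: -4*(19)^4 - 4*(19)^3 + 8*(19)^2 - 5*(19)^1 + 7 = (-521284) + (-27436) + (2888) + (-95) + (7) = -545920; answer -545920
Step 3: Y2 = -545920; w = -40; f(3) = 3*(16) - 3*(-50) + 3*(-40) = 78; iterating: f(3)=78, f(4)=36, f(5)=-78, f(6)=-108, f(7)=18, f(8)=144, f(9)=54, f(10)=-216, f(11)=-378, f(12)=-324, f(13)=-486, f(14)=-1620; answer -1620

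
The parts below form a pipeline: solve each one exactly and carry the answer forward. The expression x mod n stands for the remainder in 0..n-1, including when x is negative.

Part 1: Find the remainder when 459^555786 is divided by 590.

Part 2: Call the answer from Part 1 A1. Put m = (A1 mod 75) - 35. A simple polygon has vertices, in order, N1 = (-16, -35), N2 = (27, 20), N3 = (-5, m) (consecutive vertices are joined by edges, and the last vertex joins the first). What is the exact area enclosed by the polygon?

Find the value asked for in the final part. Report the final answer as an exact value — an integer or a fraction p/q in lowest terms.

Part 1: squarings mod 590: 459^1=459, 459^2=51, 459^4=241, 459^8=261, 459^16=271, 459^32=281, 459^64=491, 459^128=361, 459^256=521, 459^512=41, 459^1024=501, 459^2048=251, 459^4096=461, 459^8192=121, 459^16384=481, 459^32768=81, 459^65536=71, 459^131072=321, 459^262144=381, 459^524288=21; 459^555786 = 459^2 * 459^8 * 459^256 * 459^512 * 459^2048 * 459^4096 * 459^8192 * 459^16384 * 459^524288 = 341 (mod 590); answer 341
Part 2: A1 = 341; m = 6; cross terms: (-16*20 - 27*-35)=625, (27*6 - -5*20)=262, (-5*-35 - -16*6)=271; twice the area = |1158| = 1158; area = 579; answer 579

579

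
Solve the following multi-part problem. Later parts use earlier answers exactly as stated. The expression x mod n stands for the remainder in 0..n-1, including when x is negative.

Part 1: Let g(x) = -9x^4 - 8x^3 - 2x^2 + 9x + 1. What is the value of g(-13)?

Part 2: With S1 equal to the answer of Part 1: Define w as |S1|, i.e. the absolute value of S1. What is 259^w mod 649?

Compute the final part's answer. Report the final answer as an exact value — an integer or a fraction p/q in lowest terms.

327

Part 1: -9*(-13)^4 - 8*(-13)^3 - 2*(-13)^2 + 9*(-13)^1 + 1 = (-257049) + (17576) + (-338) + (-117) + (1) = -239927; answer -239927
Part 2: S1 = -239927; w = 239927; squarings mod 649: 259^1=259, 259^2=234, 259^4=240, 259^8=488, 259^16=610, 259^32=223, 259^64=405, 259^128=477, 259^256=379, 259^512=212, 259^1024=163, 259^2048=609, 259^4096=302, 259^8192=344, 259^16384=218, 259^32768=147, 259^65536=192, 259^131072=520; 259^239927 = 259^1 * 259^2 * 259^4 * 259^16 * 259^32 * 259^256 * 259^2048 * 259^8192 * 259^32768 * 259^65536 * 259^131072 = 327 (mod 649); answer 327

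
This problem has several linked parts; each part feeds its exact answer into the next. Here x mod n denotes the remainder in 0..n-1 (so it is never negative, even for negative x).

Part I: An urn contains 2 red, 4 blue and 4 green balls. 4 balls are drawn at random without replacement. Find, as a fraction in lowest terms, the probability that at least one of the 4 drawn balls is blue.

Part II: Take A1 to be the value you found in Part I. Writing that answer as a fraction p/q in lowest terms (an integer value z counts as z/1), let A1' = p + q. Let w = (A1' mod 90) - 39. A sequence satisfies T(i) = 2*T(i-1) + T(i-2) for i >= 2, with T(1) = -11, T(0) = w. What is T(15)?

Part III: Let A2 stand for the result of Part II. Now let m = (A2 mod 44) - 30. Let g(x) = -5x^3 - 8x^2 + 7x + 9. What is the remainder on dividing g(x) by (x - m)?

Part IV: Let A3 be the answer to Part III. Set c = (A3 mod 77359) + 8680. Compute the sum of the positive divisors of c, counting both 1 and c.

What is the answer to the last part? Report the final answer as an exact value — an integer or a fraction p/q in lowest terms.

Part I: total draws C(10,4) = 210; complement C(6,4) = 15; favorable 210 - 15 = 195; P = 13/14; answer 13/14
Part II: A1 = 13/14; threaded value p + q = 27; w = -12; T(2) = 2*(-11) + 1*(-12) = -34; iterating: T(2)=-34, T(3)=-79, T(4)=-192, T(5)=-463, T(6)=-1118, T(7)=-2699, T(8)=-6516, T(9)=-15731, T(10)=-37978, T(11)=-91687, T(12)=-221352, T(13)=-534391, T(14)=-1290134, T(15)=-3114659; answer -3114659
Part III: A2 = -3114659; m = -17; remainder = value at the root: -5*(-17)^3 - 8*(-17)^2 + 7*(-17)^1 + 9 = (24565) + (-2312) + (-119) + (9) = 22143; answer 22143
Part IV: A3 = 22143; c = 30823; 30823 = 13 * 2371; sigma = (1 + 13) * (1 + 2371) = 14 * 2372 = 33208; answer 33208

33208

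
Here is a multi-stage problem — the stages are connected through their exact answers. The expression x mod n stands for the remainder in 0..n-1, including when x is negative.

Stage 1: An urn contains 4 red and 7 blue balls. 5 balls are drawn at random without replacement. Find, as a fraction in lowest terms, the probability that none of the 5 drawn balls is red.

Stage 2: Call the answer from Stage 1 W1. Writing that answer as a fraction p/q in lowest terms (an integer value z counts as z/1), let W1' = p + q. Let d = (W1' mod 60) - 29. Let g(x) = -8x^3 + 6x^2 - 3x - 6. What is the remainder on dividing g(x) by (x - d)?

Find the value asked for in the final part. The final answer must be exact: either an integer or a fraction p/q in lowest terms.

Stage 1: total draws C(11,5) = 462; favorable C(7,5) = 21; P = 1/22; answer 1/22
Stage 2: W1 = 1/22; threaded value p + q = 23; d = -6; remainder = value at the root: -8*(-6)^3 + 6*(-6)^2 - 3*(-6)^1 - 6 = (1728) + (216) + (18) + (-6) = 1956; answer 1956

1956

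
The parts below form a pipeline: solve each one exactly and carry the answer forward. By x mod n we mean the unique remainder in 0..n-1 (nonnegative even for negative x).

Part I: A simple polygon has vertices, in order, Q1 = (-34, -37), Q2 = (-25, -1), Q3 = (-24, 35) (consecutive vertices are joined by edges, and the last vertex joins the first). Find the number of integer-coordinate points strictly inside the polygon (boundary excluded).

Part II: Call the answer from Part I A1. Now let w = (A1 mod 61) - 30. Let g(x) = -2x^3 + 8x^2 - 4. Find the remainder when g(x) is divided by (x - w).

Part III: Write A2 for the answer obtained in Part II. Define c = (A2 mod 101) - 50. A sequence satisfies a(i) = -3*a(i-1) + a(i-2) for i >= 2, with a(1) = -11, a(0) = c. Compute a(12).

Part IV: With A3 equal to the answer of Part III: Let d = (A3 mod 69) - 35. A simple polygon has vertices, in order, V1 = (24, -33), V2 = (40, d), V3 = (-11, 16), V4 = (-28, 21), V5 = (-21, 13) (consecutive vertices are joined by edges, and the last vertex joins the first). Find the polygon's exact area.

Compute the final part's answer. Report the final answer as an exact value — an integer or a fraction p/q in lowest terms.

Part I: cross terms: (-34*-1 - -25*-37)=-891, (-25*35 - -24*-1)=-899, (-24*-37 - -34*35)=2078; twice the area = |288| = 288; area = 144; boundary points = 9 + 1 + 2 = 12; strictly interior points = area - boundary/2 + 1 = 139; answer 139
Part II: A1 = 139; w = -13; remainder = value at the root: -2*(-13)^3 + 8*(-13)^2 - 4 = (4394) + (1352) + (-4) = 5742; answer 5742
Part III: A2 = 5742; c = 36; a(2) = -3*(-11) + 1*(36) = 69; iterating: a(2)=69, a(3)=-218, a(4)=723, a(5)=-2387, a(6)=7884, a(7)=-26039, a(8)=86001, a(9)=-284042, a(10)=938127, a(11)=-3098423, a(12)=10233396; answer 10233396
Part IV: A3 = 10233396; d = -29; cross terms: (24*-29 - 40*-33)=624, (40*16 - -11*-29)=321, (-11*21 - -28*16)=217, (-28*13 - -21*21)=77, (-21*-33 - 24*13)=381; twice the area = |1620| = 1620; area = 810; answer 810

810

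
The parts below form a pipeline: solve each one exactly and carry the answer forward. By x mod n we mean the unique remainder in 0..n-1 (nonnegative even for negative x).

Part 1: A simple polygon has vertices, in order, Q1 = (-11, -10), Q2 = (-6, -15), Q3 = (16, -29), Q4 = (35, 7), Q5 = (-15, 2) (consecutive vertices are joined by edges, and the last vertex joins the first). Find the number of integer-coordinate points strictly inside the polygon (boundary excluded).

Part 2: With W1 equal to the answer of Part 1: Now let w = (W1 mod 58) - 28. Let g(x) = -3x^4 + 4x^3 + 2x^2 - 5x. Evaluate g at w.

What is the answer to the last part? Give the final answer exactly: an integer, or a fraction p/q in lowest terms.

-1233000

Part 1: cross terms: (-11*-15 - -6*-10)=105, (-6*-29 - 16*-15)=414, (16*7 - 35*-29)=1127, (35*2 - -15*7)=175, (-15*-10 - -11*2)=172; twice the area = |1993| = 1993; area = 1993/2; boundary points = 5 + 2 + 1 + 5 + 4 = 17; strictly interior points = area - boundary/2 + 1 = 989; answer 989
Part 2: W1 = 989; w = -25; -3*(-25)^4 + 4*(-25)^3 + 2*(-25)^2 - 5*(-25)^1 = (-1171875) + (-62500) + (1250) + (125) = -1233000; answer -1233000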